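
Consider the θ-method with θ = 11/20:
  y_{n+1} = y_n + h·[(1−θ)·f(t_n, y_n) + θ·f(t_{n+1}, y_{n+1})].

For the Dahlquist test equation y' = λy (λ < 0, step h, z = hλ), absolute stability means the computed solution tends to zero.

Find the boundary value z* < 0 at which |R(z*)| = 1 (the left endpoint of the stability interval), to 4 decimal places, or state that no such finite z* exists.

interval (−∞, 0).

With y'=λy (z=hλ):
  y_{n+1} = y_n + z·[9/20·y_n + 11/20·y_{n+1}] ⇒ (1 − 11/20z)y_{n+1} = (1 + 9/20z)y_n
  so R(z) = (1 + 9/20z)/(1 − 11/20z).

Need |R(x)|<1, x<0.
x=-0.44: |R|=0.6457
x=-2: |R|=0.0476
x=-10: |R|=0.5385
x=-100: |R|=0.7857
θ=11/20≥1/2 ⇒ |1+9/20x|<|1−11/20x| ∀x<0 ⇒ unbounded interval.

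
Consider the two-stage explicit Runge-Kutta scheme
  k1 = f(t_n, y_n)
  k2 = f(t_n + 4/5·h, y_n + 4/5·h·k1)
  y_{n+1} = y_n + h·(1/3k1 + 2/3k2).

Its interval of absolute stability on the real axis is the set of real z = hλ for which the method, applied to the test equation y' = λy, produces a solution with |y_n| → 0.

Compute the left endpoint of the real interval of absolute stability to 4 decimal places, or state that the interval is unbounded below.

left endpoint -1.8750.

Set f=λy, z=hλ:
  k1=λy_n ⇒ h·k1=z·y_n;  k2=λ(1+4/5z)y_n ⇒ h·k2=z(1+4/5z)y_n
  y_{n+1}/y_n = 1 + 1/3z + 2/3z(1+4/5z) = 1 + z + 8/15z²
  Hence R(z) = 1 + z + 8/15z².

Boundary: |R(x)|=1, x<0.
x=-0.65: |R|=0.5753
R=1: x+8/15x²=0 ⇒ x=−15/8=-1.8750; min R=1−1/(4·8/15)=0.5312>−1
Confirm numerically:
  x=-1.777: |R|=0.90712 <1
  x=-1.427: |R|=0.65904 <1
  x=-0.856: |R|=0.53479 <1
  x=-2.375: |R|=1.63333 >1
  x=-2.163: |R|=1.33224 >1
Stable set (-1.8750, 0).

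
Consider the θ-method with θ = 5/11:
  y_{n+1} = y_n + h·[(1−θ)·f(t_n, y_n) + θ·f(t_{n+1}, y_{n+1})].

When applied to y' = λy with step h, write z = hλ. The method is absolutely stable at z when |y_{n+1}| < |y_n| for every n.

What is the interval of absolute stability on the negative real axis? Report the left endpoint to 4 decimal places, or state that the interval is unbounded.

On y'=λy, z=hλ:
  y_{n+1} = y_n + z·[6/11·y_n + 5/11·y_{n+1}] ⇒ (1 − 5/11z)y_{n+1} = (1 + 6/11z)y_n
  R(z) = (1 + 6/11z)/(1 − 5/11z).

Find x<0 with |R(x)|<1.
x=-1.48: |R|=0.1152
R=−1: 1+6/11x = −1+5/11x ⇒ -1/11x=2 ⇒ x=2/(-1/11)=-22.0000
Confirm numerically:
  x=-20.394: |R|=0.98578 <1
  x=-17.115: |R|=0.94942 <1
  x=-12.644: |R|=0.87394 <1
  x=-22.217: |R|=1.00178 >1
  x=-22.107: |R|=1.00088 >1
So |R|<1 on (-22.0000, 0).

z∈(-22.0000,0).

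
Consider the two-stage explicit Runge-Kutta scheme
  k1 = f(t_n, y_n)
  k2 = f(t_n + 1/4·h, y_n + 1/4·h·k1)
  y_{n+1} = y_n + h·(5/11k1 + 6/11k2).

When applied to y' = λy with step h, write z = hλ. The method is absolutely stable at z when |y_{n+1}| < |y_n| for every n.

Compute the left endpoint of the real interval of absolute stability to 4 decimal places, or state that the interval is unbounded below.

left endpoint -7.3333.

On y'=λy, z=hλ:
  k1=λy_n ⇒ h·k1=z·y_n;  k2=λ(1+1/4z)y_n ⇒ h·k2=z(1+1/4z)y_n
  y_{n+1}/y_n = 1 + 5/11z + 6/11z(1+1/4z) = 1 + z + 3/22z²
  ⇒ R(z) = 1 + z + 3/22z².

Find x<0 with |R(x)|<1.
x=-0.84: |R|=0.2562
R=1: x+3/22x²=0 ⇒ x=−22/3=-7.3333; min R=1−1/(4·3/22)=-0.8333>−1
Confirm numerically:
  x=-6.682: |R|=0.40652 <1
  x=-6.043: |R|=0.06329 <1
  x=-5.517: |R|=0.36646 <1
  x=-5.409: |R|=0.41937 <1
  x=-7.861: |R|=1.56563 >1
  x=-7.796: |R|=1.49186 >1
Stable set (-7.3333, 0).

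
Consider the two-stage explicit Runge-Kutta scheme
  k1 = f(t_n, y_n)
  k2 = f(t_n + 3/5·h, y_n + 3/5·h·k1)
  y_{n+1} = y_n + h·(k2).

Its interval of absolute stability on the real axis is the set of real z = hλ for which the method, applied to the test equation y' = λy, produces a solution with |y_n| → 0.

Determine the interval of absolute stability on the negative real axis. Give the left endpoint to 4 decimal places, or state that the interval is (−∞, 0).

On y'=λy, z=hλ:
  k1=λy_n ⇒ h·k1=z·y_n;  k2=λ(1+3/5z)y_n ⇒ h·k2=z(1+3/5z)y_n
  y_{n+1}/y_n = 1 + z(1+3/5z) = 1 + z + 3/5z²
  ⇒ R(z) = 1 + z + 3/5z².

Solve |R(x)|<1 on ℝ⁻.
x=-1.21: |R|=0.6685
R=1: x+3/5x²=0 ⇒ x=−5/3=-1.6667; min R=1−1/(4·3/5)=0.5833>−1
Confirm numerically:
  x=-1.577: |R|=0.91516 <1
  x=-1.535: |R|=0.87873 <1
  x=-1.358: |R|=0.74850 <1
  x=-0.701: |R|=0.59384 <1
  x=-2.151: |R|=1.62508 >1
  x=-1.916: |R|=1.28663 >1
  x=-1.908: |R|=1.27628 >1
Interval (-1.6667, 0).

(-1.6667, 0).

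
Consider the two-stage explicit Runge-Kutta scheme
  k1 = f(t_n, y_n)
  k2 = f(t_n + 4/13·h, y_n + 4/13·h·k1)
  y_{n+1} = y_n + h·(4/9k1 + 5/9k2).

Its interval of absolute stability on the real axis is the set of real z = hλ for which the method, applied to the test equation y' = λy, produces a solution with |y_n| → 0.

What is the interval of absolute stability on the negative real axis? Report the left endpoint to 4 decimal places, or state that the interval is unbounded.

Set f=λy, z=hλ:
  k1=λy_n ⇒ h·k1=z·y_n;  k2=λ(1+4/13z)y_n ⇒ h·k2=z(1+4/13z)y_n
  y_{n+1}/y_n = 1 + 4/9z + 5/9z(1+4/13z) = 1 + z + 20/117z²
  R(z) = 1 + z + 20/117z².

Need |R(x)|<1, x<0.
x=-1.73: |R|=0.2184
R=1: x+20/117x²=0 ⇒ x=−117/20=-5.8500; min R=1−1/(4·20/117)=-0.4625>−1
Confirm numerically:
  x=-4.785: |R|=0.12888 <1
  x=-2.665: |R|=0.45094 <1
  x=-2.413: |R|=0.41769 <1
  x=-6.332: |R|=1.52171 >1
  x=-6.118: |R|=1.28028 >1
  x=-5.921: |R|=1.07186 >1
So |R|<1 on (-5.8500, 0).

z∈(-5.8500,0).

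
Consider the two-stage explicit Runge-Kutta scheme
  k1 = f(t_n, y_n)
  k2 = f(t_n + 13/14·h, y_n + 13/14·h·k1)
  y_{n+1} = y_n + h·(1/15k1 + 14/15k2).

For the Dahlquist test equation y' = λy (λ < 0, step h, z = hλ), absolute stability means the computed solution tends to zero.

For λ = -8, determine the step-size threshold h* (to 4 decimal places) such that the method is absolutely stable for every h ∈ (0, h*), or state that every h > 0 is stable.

Set f=λy, z=hλ:
  k1=λy_n ⇒ h·k1=z·y_n;  k2=λ(1+13/14z)y_n ⇒ h·k2=z(1+13/14z)y_n
  y_{n+1}/y_n = 1 + 1/15z + 14/15z(1+13/14z) = 1 + z + 13/15z²
  R(z) = 1 + z + 13/15z².

Find x<0 with |R(x)|<1.
x=-0.79: |R|=0.7509
R=1: x+13/15x²=0 ⇒ x=−15/13=-1.1538; min R=1−1/(4·13/15)=0.7115>−1
Confirm numerically:
  x=-1.123: |R|=0.96998 <1
  x=-1.001: |R|=0.86740 <1
  x=-0.789: |R|=0.75052 <1
  x=-0.684: |R|=0.72148 <1
  x=-1.729: |R|=1.86185 >1
  x=-1.435: |R|=1.34966 >1
Stable set (-1.1538, 0).

(-1.1538,0); λ=-8 ⇒ h* = (15/13)/8 = 0.1442.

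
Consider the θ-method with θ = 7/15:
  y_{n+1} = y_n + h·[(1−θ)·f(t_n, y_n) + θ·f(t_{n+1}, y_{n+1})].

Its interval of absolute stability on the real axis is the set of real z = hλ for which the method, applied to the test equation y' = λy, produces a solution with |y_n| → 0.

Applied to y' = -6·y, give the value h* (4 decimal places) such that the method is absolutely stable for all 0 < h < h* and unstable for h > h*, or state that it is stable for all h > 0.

With y'=λy (z=hλ):
  y_{n+1} = y_n + z·[8/15·y_n + 7/15·y_{n+1}] ⇒ (1 − 7/15z)y_{n+1} = (1 + 8/15z)y_n
  ⇒ R(z) = (1 + 8/15z)/(1 − 7/15z).

Need |R(x)|<1, x<0.
x=-0.45: |R|=0.6281
R=−1: 1+8/15x = −1+7/15x ⇒ -1/15x=2 ⇒ x=2/(-1/15)=-30.0000
Confirm numerically:
  x=-29.589: |R|=0.99815 <1
  x=-26.592: |R|=0.98306 <1
  x=-25.814: |R|=0.97861 <1
  x=-19.549: |R|=0.93117 <1
  x=-30.492: |R|=1.00215 >1
  x=-30.257: |R|=1.00113 >1
Stable set (-30.0000, 0).

(-30.0000,0); λ=-6 ⇒ h* = (30)/6 = 5.0000.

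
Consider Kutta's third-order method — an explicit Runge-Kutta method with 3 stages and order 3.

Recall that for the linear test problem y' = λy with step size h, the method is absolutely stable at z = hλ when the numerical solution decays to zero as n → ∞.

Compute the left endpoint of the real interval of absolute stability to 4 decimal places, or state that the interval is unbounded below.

z* = -2.5127.

Test eqn y'=λy, z=hλ:
  order 3, 3-stage ⇒ R(z)=1+z+z^2/2+z^3/6
  (e.g. R(-1.61)=-0.00950, |R|=0.00950)

Need |R(x)|<1, x<0.
x=-1.61: |R|=0.0095
|R(-2.59)|=1.1316 |R(-1.33)|=0.1623 |R(-0.95)|=0.3584
Bisect:
  x_lo=-3.0157 |R|=2.0394  x_hi=-0.2101 |R|=0.8104
  mid=-1.61287 |R|=0.01147 →hi
  mid=-2.31427 |R|=0.70216 →hi
  mid=-2.66497 |R|=1.26841 →lo
  mid=-2.48962 |R|=0.96239 →hi
  mid=-2.57730 |R|=1.10934 →lo
  mid=-2.53346 |R|=1.03439 →lo
  mid=-2.51154 |R|=0.99802 →hi
  ...
  [-2.51291,-2.51274] ⇒ x*=-2.5127
Stable set (-2.5127, 0).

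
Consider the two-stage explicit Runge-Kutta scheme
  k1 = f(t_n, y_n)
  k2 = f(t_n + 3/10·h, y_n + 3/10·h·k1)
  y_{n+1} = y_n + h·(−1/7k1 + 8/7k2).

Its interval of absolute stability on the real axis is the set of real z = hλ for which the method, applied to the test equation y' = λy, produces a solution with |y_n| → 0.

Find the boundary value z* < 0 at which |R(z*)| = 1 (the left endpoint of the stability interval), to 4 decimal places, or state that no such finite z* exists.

With y'=λy (z=hλ):
  k1=λy_n ⇒ h·k1=z·y_n;  k2=λ(1+3/10z)y_n ⇒ h·k2=z(1+3/10z)y_n
  y_{n+1}/y_n = 1 − 1/7z + 8/7z(1+3/10z) = 1 + z + 12/35z²
  Hence R(z) = 1 + z + 12/35z².

Need |R(x)|<1, x<0.
x=-1.62: |R|=0.2798
R=1: x+12/35x²=0 ⇒ x=−35/12=-2.9167; min R=1−1/(4·12/35)=0.2708>−1
Confirm numerically:
  x=-2.578: |R|=0.70066 <1
  x=-2.073: |R|=0.40037 <1
  x=-1.861: |R|=0.32642 <1
  x=-1.462: |R|=0.27084 <1
  x=-3.398: |R|=1.56077 >1
  x=-3.236: |R|=1.35430 >1
Stable set (-2.9167, 0).

z* = -2.9167.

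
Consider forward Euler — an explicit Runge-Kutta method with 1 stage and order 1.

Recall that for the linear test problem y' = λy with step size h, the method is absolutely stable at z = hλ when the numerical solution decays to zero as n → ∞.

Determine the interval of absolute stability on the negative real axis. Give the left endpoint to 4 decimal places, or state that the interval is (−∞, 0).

With y'=λy (z=hλ):
  order 1, 1-stage ⇒ R(z)=1+z
  (e.g. R(-1.09)=-0.09000, |R|=0.09000)

Boundary: |R(x)|=1, x<0.
x=-1.09: |R|=0.0900
|R(-2.21)|=1.2100 |R(-1.89)|=0.8900 |R(-0.52)|=0.4800
Bisect:
  x_lo=-2.8648 |R|=1.8648  x_hi=-0.2374 |R|=0.7626
  mid=-1.55112 |R|=0.55112 →hi
  mid=-2.20797 |R|=1.20797 →lo
  mid=-1.87954 |R|=0.87954 →hi
  mid=-2.04375 |R|=1.04375 →lo
  mid=-1.96165 |R|=0.96165 →hi
  mid=-2.00270 |R|=1.00270 →lo
  mid=-1.98217 |R|=0.98217 →hi
  mid=-1.99244 |R|=0.99244 →hi
  mid=-1.99757 |R|=0.99757 →hi
  mid=-2.00013 |R|=1.00013 →lo
  ...
  [-2.00013,-1.99997] ⇒ x*=-2.0000
Interval (-2.0000, 0).

z∈(-2.0000,0).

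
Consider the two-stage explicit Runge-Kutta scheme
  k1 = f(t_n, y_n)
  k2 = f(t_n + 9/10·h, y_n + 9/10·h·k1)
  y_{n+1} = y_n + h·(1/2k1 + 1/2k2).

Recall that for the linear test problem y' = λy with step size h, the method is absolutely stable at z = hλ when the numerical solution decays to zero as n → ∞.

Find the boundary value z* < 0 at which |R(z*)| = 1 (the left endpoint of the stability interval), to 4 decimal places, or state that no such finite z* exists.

With y'=λy (z=hλ):
  k1=λy_n ⇒ h·k1=z·y_n;  k2=λ(1+9/10z)y_n ⇒ h·k2=z(1+9/10z)y_n
  y_{n+1}/y_n = 1 + 1/2z + 1/2z(1+9/10z) = 1 + z + 9/20z²
  so R(z) = 1 + z + 9/20z².

Solve |R(x)|<1 on ℝ⁻.
x=-1.23: |R|=0.4508
R=1: x+9/20x²=0 ⇒ x=−20/9=-2.2222; min R=1−1/(4·9/20)=0.4444>−1
Confirm numerically:
  x=-1.550: |R|=0.53113 <1
  x=-1.524: |R|=0.52116 <1
  x=-1.370: |R|=0.47461 <1
  x=-1.005: |R|=0.44951 <1
  x=-2.723: |R|=1.61363 >1
  x=-2.679: |R|=1.55067 >1
Interval (-2.2222, 0).

left endpoint -2.2222.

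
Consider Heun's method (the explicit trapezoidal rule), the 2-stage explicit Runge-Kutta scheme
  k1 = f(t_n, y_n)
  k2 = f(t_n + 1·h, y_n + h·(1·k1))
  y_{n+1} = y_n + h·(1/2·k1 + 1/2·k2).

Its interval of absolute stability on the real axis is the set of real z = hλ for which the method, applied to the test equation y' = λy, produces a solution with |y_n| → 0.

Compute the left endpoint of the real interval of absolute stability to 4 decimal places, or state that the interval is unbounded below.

Test eqn y'=λy, z=hλ:
  order 2, 2-stage ⇒ R(z)=1+z+z^2/2
  (e.g. R(-1.27)=0.53645, |R|=0.53645)

Find x<0 with |R(x)|<1.
x=-1.27: |R|=0.5364
|R(-2.26)|=1.2938 |R(-1.44)|=0.5968 |R(-1.15)|=0.5112
Bisect:
  x_lo=-2.5161 |R|=1.6493  x_hi=-0.3968 |R|=0.6819
  mid=-1.45647 |R|=0.60418 →hi
  mid=-1.98628 |R|=0.98638 →hi
  mid=-2.25119 |R|=1.28274 →lo
  mid=-2.11874 |R|=1.12578 →lo
  mid=-2.05251 |R|=1.05389 →lo
  mid=-2.01940 |R|=1.01958 →lo
  mid=-2.00284 |R|=1.00284 →lo
  mid=-1.99456 |R|=0.99458 →hi
  mid=-1.99870 |R|=0.99870 →hi
  mid=-2.00077 |R|=1.00077 →lo
  ...
  [-2.00012,-1.99999] ⇒ x*=-2.0000
So |R|<1 on (-2.0000, 0).

z* = -2.0000.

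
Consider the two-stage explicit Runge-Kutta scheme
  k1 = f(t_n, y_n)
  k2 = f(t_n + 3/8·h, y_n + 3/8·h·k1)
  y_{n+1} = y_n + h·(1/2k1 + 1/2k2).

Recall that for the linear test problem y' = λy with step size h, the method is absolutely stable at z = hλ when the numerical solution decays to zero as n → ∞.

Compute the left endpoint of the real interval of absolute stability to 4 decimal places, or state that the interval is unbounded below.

left endpoint -5.3333.

Set f=λy, z=hλ:
  k1=λy_n ⇒ h·k1=z·y_n;  k2=λ(1+3/8z)y_n ⇒ h·k2=z(1+3/8z)y_n
  y_{n+1}/y_n = 1 + 1/2z + 1/2z(1+3/8z) = 1 + z + 3/16z²
  R(z) = 1 + z + 3/16z².

Need |R(x)|<1, x<0.
x=-1.38: |R|=0.0229
R=1: x+3/16x²=0 ⇒ x=−16/3=-5.3333; min R=1−1/(4·3/16)=-0.3333>−1
Confirm numerically:
  x=-4.741: |R|=0.47345 <1
  x=-3.793: |R|=0.09547 <1
  x=-3.742: |R|=0.11652 <1
  x=-5.716: |R|=1.41012 >1
  x=-5.503: |R|=1.17506 >1
  x=-5.476: |R|=1.14648 >1
Stable set (-5.3333, 0).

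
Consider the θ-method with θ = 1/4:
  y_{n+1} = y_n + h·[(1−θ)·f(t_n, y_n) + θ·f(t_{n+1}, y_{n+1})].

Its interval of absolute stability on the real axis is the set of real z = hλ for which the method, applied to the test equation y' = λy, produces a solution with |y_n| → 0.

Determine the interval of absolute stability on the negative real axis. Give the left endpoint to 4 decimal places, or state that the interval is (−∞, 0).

Test eqn y'=λy, z=hλ:
  y_{n+1} = y_n + z·[3/4·y_n + 1/4·y_{n+1}] ⇒ (1 − 1/4z)y_{n+1} = (1 + 3/4z)y_n
  ⇒ R(z) = (1 + 3/4z)/(1 − 1/4z).

Find x<0 with |R(x)|<1.
x=-0.93: |R|=0.2454
R=−1: 1+3/4x = −1+1/4x ⇒ -1/2x=2 ⇒ x=2/(-1/2)=-4.0000
Confirm numerically:
  x=-2.298: |R|=0.45951 <1
  x=-2.131: |R|=0.39031 <1
  x=-2.099: |R|=0.37662 <1
  x=-4.500: |R|=1.11765 >1
  x=-4.362: |R|=1.08658 >1
  x=-4.311: |R|=1.07484 >1
Stable set (-4.0000, 0).

(-4.0000, 0).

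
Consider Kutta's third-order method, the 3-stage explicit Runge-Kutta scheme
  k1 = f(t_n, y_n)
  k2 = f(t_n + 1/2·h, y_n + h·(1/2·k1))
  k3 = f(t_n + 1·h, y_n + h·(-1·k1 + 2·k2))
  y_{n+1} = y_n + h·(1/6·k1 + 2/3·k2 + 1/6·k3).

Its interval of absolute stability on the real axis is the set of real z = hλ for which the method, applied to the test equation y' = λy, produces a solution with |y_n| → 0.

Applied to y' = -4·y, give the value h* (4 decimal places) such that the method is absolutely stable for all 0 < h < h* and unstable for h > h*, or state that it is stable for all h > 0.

With y'=λy (z=hλ):
  order 3, 3-stage ⇒ R(z)=1+z+z^2/2+z^3/6
  (e.g. R(-1.55)=0.03060, |R|=0.03060)

Need |R(x)|<1, x<0.
x=-1.55: |R|=0.0306
|R(-1.93)|=0.2657 |R(-0.85)|=0.4089 |R(-0.69)|=0.4933
Bisect:
  x_lo=-3.1885 |R|=2.5079  x_hi=-0.2620 |R|=0.7693
  mid=-1.72525 |R|=0.09287 →hi
  mid=-2.45688 |R|=0.91047 →hi
  mid=-2.82269 |R|=1.58723 →lo
  mid=-2.63978 |R|=1.22142 →lo
  mid=-2.54833 |R|=1.05947 →lo
  mid=-2.50260 |R|=0.98340 →hi
  mid=-2.52546 |R|=1.02104 →lo
  ...
  [-2.51278,-2.51260] ⇒ x*=-2.5127
Interval (-2.5127, 0).

(-2.5127,0); λ=-4 ⇒ h* = 0.6282.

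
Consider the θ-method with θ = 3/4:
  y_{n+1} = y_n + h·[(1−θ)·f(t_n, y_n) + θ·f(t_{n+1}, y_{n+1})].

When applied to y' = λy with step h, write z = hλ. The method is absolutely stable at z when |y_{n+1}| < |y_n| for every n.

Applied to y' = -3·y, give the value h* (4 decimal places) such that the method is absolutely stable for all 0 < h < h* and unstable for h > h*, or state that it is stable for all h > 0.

unbounded; (−∞, 0). Any h>0 works for λ=-3.

On y'=λy, z=hλ:
  y_{n+1} = y_n + z·[1/4·y_n + 3/4·y_{n+1}] ⇒ (1 − 3/4z)y_{n+1} = (1 + 1/4z)y_n
  so R(z) = (1 + 1/4z)/(1 − 3/4z).

Need |R(x)|<1, x<0.
x=-0.47: |R|=0.6525
x=-2: |R|=0.2000
x=-10: |R|=0.1765
x=-100: |R|=0.3158
θ=3/4≥1/2 ⇒ |1+1/4x|<|1−3/4x| ∀x<0 ⇒ stable on all of ℝ⁻.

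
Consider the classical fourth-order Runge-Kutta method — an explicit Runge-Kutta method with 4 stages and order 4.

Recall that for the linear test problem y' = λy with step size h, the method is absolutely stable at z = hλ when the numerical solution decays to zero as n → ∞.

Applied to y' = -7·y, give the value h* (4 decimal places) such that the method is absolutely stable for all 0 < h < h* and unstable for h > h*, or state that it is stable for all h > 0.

Test eqn y'=λy, z=hλ:
  order 4, 4-stage ⇒ R(z)=1+z+z^2/2+z^3/6+z^4/24
  (e.g. R(-1.64)=0.27106, |R|=0.27106)

Solve |R(x)|<1 on ℝ⁻.
x=-1.64: |R|=0.2711
|R(-1.55)|=0.2711 |R(-1.53)|=0.2718 |R(-0.88)|=0.4186
Bisect:
  x_lo=-3.3643 |R|=2.2863  x_hi=-0.1573 |R|=0.8544
  mid=-1.76080 |R|=0.28006 →hi
  mid=-2.56253 |R|=0.71291 →hi
  mid=-2.96340 |R|=1.30346 →lo
  mid=-2.76297 |R|=0.96686 →hi
  mid=-2.86318 |R|=1.12393 →lo
  mid=-2.81308 |R|=1.04270 →lo
  mid=-2.78802 |R|=1.00412 →lo
  mid=-2.77549 |R|=0.98533 →hi
  mid=-2.78176 |R|=0.99468 →hi
  ...
  [-2.78548,-2.78528] ⇒ x*=-2.7853
Interval (-2.7853, 0).

(-2.7853,0); λ=-7 ⇒ h* = 0.3979.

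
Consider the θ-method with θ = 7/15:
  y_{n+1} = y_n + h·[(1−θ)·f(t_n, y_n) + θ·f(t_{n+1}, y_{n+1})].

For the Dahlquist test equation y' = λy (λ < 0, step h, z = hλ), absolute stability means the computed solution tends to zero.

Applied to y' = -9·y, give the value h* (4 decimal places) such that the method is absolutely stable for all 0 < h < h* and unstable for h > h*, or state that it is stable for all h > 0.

Test eqn y'=λy, z=hλ:
  y_{n+1} = y_n + z·[8/15·y_n + 7/15·y_{n+1}] ⇒ (1 − 7/15z)y_{n+1} = (1 + 8/15z)y_n
  so R(z) = (1 + 8/15z)/(1 − 7/15z).

Find x<0 with |R(x)|<1.
x=-1.48: |R|=0.1246
R=−1: 1+8/15x = −1+7/15x ⇒ -1/15x=2 ⇒ x=2/(-1/15)=-30.0000
Confirm numerically:
  x=-28.354: |R|=0.99229 <1
  x=-26.536: |R|=0.98274 <1
  x=-20.968: |R|=0.94417 <1
  x=-20.375: |R|=0.93894 <1
  x=-30.499: |R|=1.00218 >1
  x=-30.155: |R|=1.00069 >1
So |R|<1 on (-30.0000, 0).

(-30.0000,0); λ=-9 ⇒ h* = (30)/9 = 3.3333.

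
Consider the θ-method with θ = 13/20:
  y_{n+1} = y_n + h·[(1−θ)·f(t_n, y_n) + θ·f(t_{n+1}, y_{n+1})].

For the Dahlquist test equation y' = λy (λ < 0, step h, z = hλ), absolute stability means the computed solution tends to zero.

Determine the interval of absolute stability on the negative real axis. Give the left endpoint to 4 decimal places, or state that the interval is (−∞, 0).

unbounded; (−∞, 0).

Test eqn y'=λy, z=hλ:
  y_{n+1} = y_n + z·[7/20·y_n + 13/20·y_{n+1}] ⇒ (1 − 13/20z)y_{n+1} = (1 + 7/20z)y_n
  Hence R(z) = (1 + 7/20z)/(1 − 13/20z).

Need |R(x)|<1, x<0.
x=-1.6: |R|=0.2157
x=-2: |R|=0.1304
x=-10: |R|=0.3333
x=-100: |R|=0.5152
θ=13/20≥1/2 ⇒ |1+7/20x|<|1−13/20x| ∀x<0 ⇒ stable on all of ℝ⁻.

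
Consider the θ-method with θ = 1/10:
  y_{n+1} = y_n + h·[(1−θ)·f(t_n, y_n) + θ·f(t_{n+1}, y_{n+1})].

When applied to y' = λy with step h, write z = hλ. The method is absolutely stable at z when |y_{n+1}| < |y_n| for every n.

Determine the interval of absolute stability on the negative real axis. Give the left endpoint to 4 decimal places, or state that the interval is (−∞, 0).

Set f=λy, z=hλ:
  y_{n+1} = y_n + z·[9/10·y_n + 1/10·y_{n+1}] ⇒ (1 − 1/10z)y_{n+1} = (1 + 9/10z)y_n
  ⇒ R(z) = (1 + 9/10z)/(1 − 1/10z).

Find x<0 with |R(x)|<1.
x=-0.81: |R|=0.2507
R=−1: 1+9/10x = −1+1/10x ⇒ -4/5x=2 ⇒ x=2/(-4/5)=-2.5000
Confirm numerically:
  x=-2.266: |R|=0.84738 <1
  x=-2.059: |R|=0.70744 <1
  x=-1.506: |R|=0.30888 <1
  x=-3.006: |R|=1.31124 >1
  x=-2.678: |R|=1.11232 >1
  x=-2.599: |R|=1.06286 >1
Interval (-2.5000, 0).

(-2.5000, 0).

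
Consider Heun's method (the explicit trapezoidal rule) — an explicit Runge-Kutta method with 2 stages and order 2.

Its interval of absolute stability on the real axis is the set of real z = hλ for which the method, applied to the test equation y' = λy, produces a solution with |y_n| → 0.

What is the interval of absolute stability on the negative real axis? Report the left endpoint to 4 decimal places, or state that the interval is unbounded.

z∈(-2.0000,0).

With y'=λy (z=hλ):
  order 2, 2-stage ⇒ R(z)=1+z+z^2/2
  (e.g. R(-0.65)=0.56125, |R|=0.56125)

Boundary: |R(x)|=1, x<0.
x=-0.65: |R|=0.5613
|R(-2.33)|=1.3845 |R(-1.26)|=0.5338 |R(-0.88)|=0.5072
Bisect:
  x_lo=-2.3329 |R|=1.3884  x_hi=-0.3501 |R|=0.7112
  mid=-1.34152 |R|=0.55832 →hi
  mid=-1.83723 |R|=0.85048 →hi
  mid=-2.08508 |R|=1.08870 →lo
  mid=-1.96116 |R|=0.96191 →hi
  mid=-2.02312 |R|=1.02339 →lo
  mid=-1.99214 |R|=0.99217 →hi
  mid=-2.00763 |R|=1.00766 →lo
  ...
  [-2.00000,-1.99988] ⇒ x*=-2.0000
Stable set (-2.0000, 0).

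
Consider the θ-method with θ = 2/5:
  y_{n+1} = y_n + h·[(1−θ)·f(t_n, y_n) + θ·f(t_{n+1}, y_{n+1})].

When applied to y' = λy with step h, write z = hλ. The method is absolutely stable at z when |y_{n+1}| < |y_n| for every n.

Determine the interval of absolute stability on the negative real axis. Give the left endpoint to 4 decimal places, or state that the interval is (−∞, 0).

(-10.0000, 0).

Set f=λy, z=hλ:
  y_{n+1} = y_n + z·[3/5·y_n + 2/5·y_{n+1}] ⇒ (1 − 2/5z)y_{n+1} = (1 + 3/5z)y_n
  ⇒ R(z) = (1 + 3/5z)/(1 − 2/5z).

Boundary: |R(x)|=1, x<0.
x=-0.77: |R|=0.4113
R=−1: 1+3/5x = −1+2/5x ⇒ -1/5x=2 ⇒ x=2/(-1/5)=-10.0000
Confirm numerically:
  x=-8.709: |R|=0.94241 <1
  x=-8.019: |R|=0.90584 <1
  x=-5.279: |R|=0.69655 <1
  x=-4.267: |R|=0.57640 <1
  x=-10.289: |R|=1.01130 >1
  x=-10.109: |R|=1.00432 >1
So |R|<1 on (-10.0000, 0).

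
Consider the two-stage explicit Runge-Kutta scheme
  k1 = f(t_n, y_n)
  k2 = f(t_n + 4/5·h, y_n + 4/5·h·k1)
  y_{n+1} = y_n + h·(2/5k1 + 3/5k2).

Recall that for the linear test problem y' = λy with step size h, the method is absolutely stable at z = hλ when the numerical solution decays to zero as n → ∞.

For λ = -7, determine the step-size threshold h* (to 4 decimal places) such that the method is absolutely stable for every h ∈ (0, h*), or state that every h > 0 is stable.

(-2.0833,0); λ=-7 ⇒ h* = (25/12)/7 = 0.2976.

On y'=λy, z=hλ:
  k1=λy_n ⇒ h·k1=z·y_n;  k2=λ(1+4/5z)y_n ⇒ h·k2=z(1+4/5z)y_n
  y_{n+1}/y_n = 1 + 2/5z + 3/5z(1+4/5z) = 1 + z + 12/25z²
  Hence R(z) = 1 + z + 12/25z².

Find x<0 with |R(x)|<1.
x=-1.45: |R|=0.5592
R=1: x+12/25x²=0 ⇒ x=−25/12=-2.0833; min R=1−1/(4·12/25)=0.4792>−1
Confirm numerically:
  x=-1.483: |R|=0.57266 <1
  x=-1.294: |R|=0.50973 <1
  x=-1.108: |R|=0.48128 <1
  x=-1.015: |R|=0.47951 <1
  x=-2.256: |R|=1.18698 >1
  x=-2.254: |R|=1.18465 >1
  x=-2.242: |R|=1.17075 >1
Interval (-2.0833, 0).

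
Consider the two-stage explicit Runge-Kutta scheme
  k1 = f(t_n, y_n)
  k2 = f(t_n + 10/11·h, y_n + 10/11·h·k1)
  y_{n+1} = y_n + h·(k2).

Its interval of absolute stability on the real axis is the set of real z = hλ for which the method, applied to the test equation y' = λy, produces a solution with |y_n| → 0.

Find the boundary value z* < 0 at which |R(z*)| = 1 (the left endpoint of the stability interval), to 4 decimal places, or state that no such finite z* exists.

With y'=λy (z=hλ):
  k1=λy_n ⇒ h·k1=z·y_n;  k2=λ(1+10/11z)y_n ⇒ h·k2=z(1+10/11z)y_n
  y_{n+1}/y_n = 1 + z(1+10/11z) = 1 + z + 10/11z²
  so R(z) = 1 + z + 10/11z².

Find x<0 with |R(x)|<1.
x=-0.35: |R|=0.7614
R=1: x+10/11x²=0 ⇒ x=−11/10=-1.1000; min R=1−1/(4·10/11)=0.7250>−1
Confirm numerically:
  x=-0.967: |R|=0.88308 <1
  x=-0.942: |R|=0.86469 <1
  x=-0.915: |R|=0.84611 <1
  x=-0.795: |R|=0.77957 <1
  x=-1.526: |R|=1.59098 >1
  x=-1.410: |R|=1.39736 >1
Interval (-1.1000, 0).

z* = -1.1000.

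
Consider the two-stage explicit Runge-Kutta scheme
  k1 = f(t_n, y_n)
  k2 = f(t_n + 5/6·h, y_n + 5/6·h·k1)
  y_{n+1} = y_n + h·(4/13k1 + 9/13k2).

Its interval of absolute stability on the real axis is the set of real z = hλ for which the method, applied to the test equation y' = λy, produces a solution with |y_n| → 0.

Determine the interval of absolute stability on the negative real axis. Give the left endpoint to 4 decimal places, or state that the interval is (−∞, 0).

(-1.7333, 0).

On y'=λy, z=hλ:
  k1=λy_n ⇒ h·k1=z·y_n;  k2=λ(1+5/6z)y_n ⇒ h·k2=z(1+5/6z)y_n
  y_{n+1}/y_n = 1 + 4/13z + 9/13z(1+5/6z) = 1 + z + 15/26z²
  Hence R(z) = 1 + z + 15/26z².

Solve |R(x)|<1 on ℝ⁻.
x=-1.32: |R|=0.6852
R=1: x+15/26x²=0 ⇒ x=−26/15=-1.7333; min R=1−1/(4·15/26)=0.5667>−1
Confirm numerically:
  x=-1.397: |R|=0.72893 <1
  x=-1.199: |R|=0.63039 <1
  x=-0.980: |R|=0.57408 <1
  x=-0.763: |R|=0.57287 <1
  x=-2.286: |R|=1.72888 >1
  x=-2.200: |R|=1.59231 >1
  x=-2.102: |R|=1.44708 >1
Interval (-1.7333, 0).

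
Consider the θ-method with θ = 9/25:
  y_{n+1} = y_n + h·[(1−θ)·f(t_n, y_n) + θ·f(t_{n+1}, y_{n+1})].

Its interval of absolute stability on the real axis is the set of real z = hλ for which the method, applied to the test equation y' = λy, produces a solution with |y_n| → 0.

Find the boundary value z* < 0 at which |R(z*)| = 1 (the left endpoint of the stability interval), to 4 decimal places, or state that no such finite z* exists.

left endpoint -7.1429.

On y'=λy, z=hλ:
  y_{n+1} = y_n + z·[16/25·y_n + 9/25·y_{n+1}] ⇒ (1 − 9/25z)y_{n+1} = (1 + 16/25z)y_n
  R(z) = (1 + 16/25z)/(1 − 9/25z).

Need |R(x)|<1, x<0.
x=-1.1: |R|=0.2120
R=−1: 1+16/25x = −1+9/25x ⇒ -7/25x=2 ⇒ x=2/(-7/25)=-7.1429
Confirm numerically:
  x=-6.776: |R|=0.97013 <1
  x=-6.133: |R|=0.91185 <1
  x=-4.839: |R|=0.76474 <1
  x=-4.185: |R|=0.66959 <1
  x=-7.686: |R|=1.04037 >1
  x=-7.613: |R|=1.03519 >1
  x=-7.402: |R|=1.01980 >1
Interval (-7.1429, 0).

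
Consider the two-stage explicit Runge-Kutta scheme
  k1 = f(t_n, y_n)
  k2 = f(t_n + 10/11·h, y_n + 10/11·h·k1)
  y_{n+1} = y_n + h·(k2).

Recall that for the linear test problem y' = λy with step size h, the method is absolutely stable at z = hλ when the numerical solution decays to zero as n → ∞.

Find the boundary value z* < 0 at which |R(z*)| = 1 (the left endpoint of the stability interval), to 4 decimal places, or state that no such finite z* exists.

z* = -1.1000.

On y'=λy, z=hλ:
  k1=λy_n ⇒ h·k1=z·y_n;  k2=λ(1+10/11z)y_n ⇒ h·k2=z(1+10/11z)y_n
  y_{n+1}/y_n = 1 + z(1+10/11z) = 1 + z + 10/11z²
  Hence R(z) = 1 + z + 10/11z².

Boundary: |R(x)|=1, x<0.
x=-0.74: |R|=0.7578
R=1: x+10/11x²=0 ⇒ x=−11/10=-1.1000; min R=1−1/(4·10/11)=0.7250>−1
Confirm numerically:
  x=-0.948: |R|=0.86900 <1
  x=-0.664: |R|=0.73681 <1
  x=-0.602: |R|=0.72746 <1
  x=-0.545: |R|=0.72502 <1
  x=-1.687: |R|=1.90024 >1
  x=-1.503: |R|=1.55064 >1
  x=-1.459: |R|=1.47616 >1
So |R|<1 on (-1.1000, 0).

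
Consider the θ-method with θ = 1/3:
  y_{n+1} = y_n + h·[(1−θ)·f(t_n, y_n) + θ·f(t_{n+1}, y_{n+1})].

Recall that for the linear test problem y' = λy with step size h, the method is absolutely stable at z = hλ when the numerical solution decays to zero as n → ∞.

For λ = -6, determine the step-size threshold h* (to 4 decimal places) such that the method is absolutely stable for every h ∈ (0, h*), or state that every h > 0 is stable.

With y'=λy (z=hλ):
  y_{n+1} = y_n + z·[2/3·y_n + 1/3·y_{n+1}] ⇒ (1 − 1/3z)y_{n+1} = (1 + 2/3z)y_n
  Hence R(z) = (1 + 2/3z)/(1 − 1/3z).

Need |R(x)|<1, x<0.
x=-0.39: |R|=0.6549
R=−1: 1+2/3x = −1+1/3x ⇒ -1/3x=2 ⇒ x=2/(-1/3)=-6.0000
Confirm numerically:
  x=-5.857: |R|=0.98385 <1
  x=-5.432: |R|=0.93264 <1
  x=-3.877: |R|=0.69129 <1
  x=-3.324: |R|=0.57685 <1
  x=-6.537: |R|=1.05631 >1
  x=-6.468: |R|=1.04943 >1
So |R|<1 on (-6.0000, 0).

(-6.0000,0); λ=-6 ⇒ h* = (6)/6 = 1.0000.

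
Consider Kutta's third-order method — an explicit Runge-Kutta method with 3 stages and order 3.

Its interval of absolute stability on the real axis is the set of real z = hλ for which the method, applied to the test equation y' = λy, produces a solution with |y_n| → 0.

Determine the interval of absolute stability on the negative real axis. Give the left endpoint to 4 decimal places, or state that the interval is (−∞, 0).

Test eqn y'=λy, z=hλ:
  order 3, 3-stage ⇒ R(z)=1+z+z^2/2+z^3/6
  (e.g. R(-0.83)=0.41915, |R|=0.41915)

Need |R(x)|<1, x<0.
x=-0.83: |R|=0.4192
|R(-2.57)|=1.0966 |R(-1.94)|=0.2751 |R(-0.64)|=0.5211
Bisect:
  x_lo=-2.9823 |R|=1.9560  x_hi=-0.3513 |R|=0.7032
  mid=-1.66678 |R|=0.04947 →hi
  mid=-2.32454 |R|=0.71623 →hi
  mid=-2.65342 |R|=1.24672 →lo
  mid=-2.48898 |R|=0.96135 →hi
  mid=-2.57120 |R|=1.09872 →lo
  mid=-2.53009 |R|=1.02874 →lo
  mid=-2.50953 |R|=0.99472 →hi
  mid=-2.51981 |R|=1.01165 →lo
  mid=-2.51467 |R|=1.00317 →lo
  ...
  [-2.51290,-2.51274] ⇒ x*=-2.5127
Interval (-2.5127, 0).

z∈(-2.5127,0).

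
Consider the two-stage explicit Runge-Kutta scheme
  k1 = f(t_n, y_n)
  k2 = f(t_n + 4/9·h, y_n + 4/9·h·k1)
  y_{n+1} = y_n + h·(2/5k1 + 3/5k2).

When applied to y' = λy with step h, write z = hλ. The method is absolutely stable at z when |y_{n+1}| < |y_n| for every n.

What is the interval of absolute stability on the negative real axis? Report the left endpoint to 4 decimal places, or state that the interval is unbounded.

On y'=λy, z=hλ:
  k1=λy_n ⇒ h·k1=z·y_n;  k2=λ(1+4/9z)y_n ⇒ h·k2=z(1+4/9z)y_n
  y_{n+1}/y_n = 1 + 2/5z + 3/5z(1+4/9z) = 1 + z + 4/15z²
  ⇒ R(z) = 1 + z + 4/15z².

Need |R(x)|<1, x<0.
x=-1: |R|=0.2667
R=1: x+4/15x²=0 ⇒ x=−15/4=-3.7500; min R=1−1/(4·4/15)=0.0625>−1
Confirm numerically:
  x=-3.637: |R|=0.89041 <1
  x=-3.591: |R|=0.84774 <1
  x=-2.469: |R|=0.15659 <1
  x=-4.244: |R|=1.55908 >1
  x=-3.934: |R|=1.19303 >1
  x=-3.854: |R|=1.10688 >1
So |R|<1 on (-3.7500, 0).

z∈(-3.7500,0).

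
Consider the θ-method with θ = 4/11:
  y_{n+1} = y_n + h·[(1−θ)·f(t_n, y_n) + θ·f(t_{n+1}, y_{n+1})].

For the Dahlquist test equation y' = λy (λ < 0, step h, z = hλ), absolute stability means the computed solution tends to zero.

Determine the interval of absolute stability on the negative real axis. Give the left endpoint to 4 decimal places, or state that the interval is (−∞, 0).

z∈(-7.3333,0).

On y'=λy, z=hλ:
  y_{n+1} = y_n + z·[7/11·y_n + 4/11·y_{n+1}] ⇒ (1 − 4/11z)y_{n+1} = (1 + 7/11z)y_n
  ⇒ R(z) = (1 + 7/11z)/(1 − 4/11z).

Find x<0 with |R(x)|<1.
x=-1.66: |R|=0.0351
R=−1: 1+7/11x = −1+4/11x ⇒ -3/11x=2 ⇒ x=2/(-3/11)=-7.3333
Confirm numerically:
  x=-6.788: |R|=0.95712 <1
  x=-6.453: |R|=0.92826 <1
  x=-3.328: |R|=0.50576 <1
  x=-7.917: |R|=1.04104 >1
  x=-7.497: |R|=1.01198 >1
So |R|<1 on (-7.3333, 0).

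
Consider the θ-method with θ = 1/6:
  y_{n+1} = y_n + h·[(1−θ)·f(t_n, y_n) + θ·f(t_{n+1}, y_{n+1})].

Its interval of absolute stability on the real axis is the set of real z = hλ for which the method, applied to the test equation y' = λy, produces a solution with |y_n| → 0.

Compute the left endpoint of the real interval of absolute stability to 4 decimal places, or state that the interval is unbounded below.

Set f=λy, z=hλ:
  y_{n+1} = y_n + z·[5/6·y_n + 1/6·y_{n+1}] ⇒ (1 − 1/6z)y_{n+1} = (1 + 5/6z)y_n
  Hence R(z) = (1 + 5/6z)/(1 − 1/6z).

Boundary: |R(x)|=1, x<0.
x=-0.6: |R|=0.4545
R=−1: 1+5/6x = −1+1/6x ⇒ -2/3x=2 ⇒ x=2/(-2/3)=-3.0000
Confirm numerically:
  x=-2.833: |R|=0.92437 <1
  x=-2.354: |R|=0.69069 <1
  x=-2.212: |R|=0.61617 <1
  x=-1.343: |R|=0.09737 <1
  x=-3.518: |R|=1.21769 >1
  x=-3.402: |R|=1.17103 >1
  x=-3.239: |R|=1.10347 >1
Interval (-3.0000, 0).

z* = -3.0000.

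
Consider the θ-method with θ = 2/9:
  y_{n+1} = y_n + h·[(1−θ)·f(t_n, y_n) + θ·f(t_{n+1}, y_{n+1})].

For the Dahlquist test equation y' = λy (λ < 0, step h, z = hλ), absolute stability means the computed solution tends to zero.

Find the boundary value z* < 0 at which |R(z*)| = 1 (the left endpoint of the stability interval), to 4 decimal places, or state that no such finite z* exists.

left endpoint -3.6000.

With y'=λy (z=hλ):
  y_{n+1} = y_n + z·[7/9·y_n + 2/9·y_{n+1}] ⇒ (1 − 2/9z)y_{n+1} = (1 + 7/9z)y_n
  so R(z) = (1 + 7/9z)/(1 − 2/9z).

Find x<0 with |R(x)|<1.
x=-0.88: |R|=0.2639
R=−1: 1+7/9x = −1+2/9x ⇒ -5/9x=2 ⇒ x=2/(-5/9)=-3.6000
Confirm numerically:
  x=-2.968: |R|=0.78843 <1
  x=-1.878: |R|=0.32502 <1
  x=-1.718: |R|=0.24333 <1
  x=-1.572: |R|=0.16502 <1
  x=-4.056: |R|=1.13324 >1
  x=-3.992: |R|=1.11540 >1
  x=-3.763: |R|=1.04932 >1
So |R|<1 on (-3.6000, 0).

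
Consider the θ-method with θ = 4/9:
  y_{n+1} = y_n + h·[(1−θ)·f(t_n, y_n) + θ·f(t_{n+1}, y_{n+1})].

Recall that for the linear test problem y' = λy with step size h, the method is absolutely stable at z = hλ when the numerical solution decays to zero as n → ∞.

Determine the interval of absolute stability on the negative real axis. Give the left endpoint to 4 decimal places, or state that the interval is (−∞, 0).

(-18.0000, 0).

Set f=λy, z=hλ:
  y_{n+1} = y_n + z·[5/9·y_n + 4/9·y_{n+1}] ⇒ (1 − 4/9z)y_{n+1} = (1 + 5/9z)y_n
  ⇒ R(z) = (1 + 5/9z)/(1 − 4/9z).

Boundary: |R(x)|=1, x<0.
x=-0.96: |R|=0.3271
R=−1: 1+5/9x = −1+4/9x ⇒ -1/9x=2 ⇒ x=2/(-1/9)=-18.0000
Confirm numerically:
  x=-15.168: |R|=0.95935 <1
  x=-11.278: |R|=0.87578 <1
  x=-9.486: |R|=0.81863 <1
  x=-18.444: |R|=1.00536 >1
  x=-18.323: |R|=1.00393 >1
  x=-18.106: |R|=1.00130 >1
Interval (-18.0000, 0).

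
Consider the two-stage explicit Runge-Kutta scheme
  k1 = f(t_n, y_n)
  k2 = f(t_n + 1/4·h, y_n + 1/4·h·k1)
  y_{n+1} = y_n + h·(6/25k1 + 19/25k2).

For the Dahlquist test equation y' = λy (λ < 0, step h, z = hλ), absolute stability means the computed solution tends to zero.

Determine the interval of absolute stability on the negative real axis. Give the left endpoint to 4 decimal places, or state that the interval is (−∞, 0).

Set f=λy, z=hλ:
  k1=λy_n ⇒ h·k1=z·y_n;  k2=λ(1+1/4z)y_n ⇒ h·k2=z(1+1/4z)y_n
  y_{n+1}/y_n = 1 + 6/25z + 19/25z(1+1/4z) = 1 + z + 19/100z²
  ⇒ R(z) = 1 + z + 19/100z².

Solve |R(x)|<1 on ℝ⁻.
x=-1.06: |R|=0.1535
R=1: x+19/100x²=0 ⇒ x=−100/19=-5.2632; min R=1−1/(4·19/100)=-0.3158>−1
Confirm numerically:
  x=-4.731: |R|=0.52165 <1
  x=-4.105: |R|=0.09669 <1
  x=-2.878: |R|=0.30425 <1
  x=-5.768: |R|=1.55327 >1
  x=-5.332: |R|=1.06974 >1
Interval (-5.2632, 0).

(-5.2632, 0).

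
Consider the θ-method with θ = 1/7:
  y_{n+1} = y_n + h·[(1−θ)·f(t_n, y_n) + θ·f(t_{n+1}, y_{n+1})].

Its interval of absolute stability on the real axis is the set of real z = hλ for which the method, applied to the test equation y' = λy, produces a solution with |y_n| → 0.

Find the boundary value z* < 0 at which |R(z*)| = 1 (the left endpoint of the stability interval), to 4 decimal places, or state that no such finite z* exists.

Test eqn y'=λy, z=hλ:
  y_{n+1} = y_n + z·[6/7·y_n + 1/7·y_{n+1}] ⇒ (1 − 1/7z)y_{n+1} = (1 + 6/7z)y_n
  Hence R(z) = (1 + 6/7z)/(1 − 1/7z).

Need |R(x)|<1, x<0.
x=-1: |R|=0.1250
R=−1: 1+6/7x = −1+1/7x ⇒ -5/7x=2 ⇒ x=2/(-5/7)=-2.8000
Confirm numerically:
  x=-2.712: |R|=0.95470 <1
  x=-2.236: |R|=0.69467 <1
  x=-1.691: |R|=0.36198 <1
  x=-3.026: |R|=1.11271 >1
  x=-2.974: |R|=1.08723 >1
  x=-2.932: |R|=1.06645 >1
Interval (-2.8000, 0).

z* = -2.8000.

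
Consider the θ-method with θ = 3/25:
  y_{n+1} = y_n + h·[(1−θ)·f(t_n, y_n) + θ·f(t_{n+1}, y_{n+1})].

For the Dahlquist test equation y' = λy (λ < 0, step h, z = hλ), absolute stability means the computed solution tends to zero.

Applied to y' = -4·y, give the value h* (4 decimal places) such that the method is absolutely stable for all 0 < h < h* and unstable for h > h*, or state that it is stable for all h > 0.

(-2.6316,0); λ=-4 ⇒ h* = (50/19)/4 = 0.6579.

Test eqn y'=λy, z=hλ:
  y_{n+1} = y_n + z·[22/25·y_n + 3/25·y_{n+1}] ⇒ (1 − 3/25z)y_{n+1} = (1 + 22/25z)y_n
  ⇒ R(z) = (1 + 22/25z)/(1 − 3/25z).

Solve |R(x)|<1 on ℝ⁻.
x=-0.53: |R|=0.5017
R=−1: 1+22/25x = −1+3/25x ⇒ -19/25x=2 ⇒ x=2/(-19/25)=-2.6316
Confirm numerically:
  x=-2.336: |R|=0.82454 <1
  x=-2.284: |R|=0.79267 <1
  x=-1.284: |R|=0.11257 <1
  x=-3.035: |R|=1.22475 >1
  x=-2.715: |R|=1.04782 >1
So |R|<1 on (-2.6316, 0).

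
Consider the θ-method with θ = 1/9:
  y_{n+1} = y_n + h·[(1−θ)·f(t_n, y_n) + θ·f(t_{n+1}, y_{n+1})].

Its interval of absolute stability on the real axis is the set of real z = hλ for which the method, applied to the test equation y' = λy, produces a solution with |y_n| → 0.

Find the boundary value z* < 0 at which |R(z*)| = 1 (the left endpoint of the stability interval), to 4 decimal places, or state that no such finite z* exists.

Test eqn y'=λy, z=hλ:
  y_{n+1} = y_n + z·[8/9·y_n + 1/9·y_{n+1}] ⇒ (1 − 1/9z)y_{n+1} = (1 + 8/9z)y_n
  Hence R(z) = (1 + 8/9z)/(1 − 1/9z).

Boundary: |R(x)|=1, x<0.
x=-0.49: |R|=0.5353
R=−1: 1+8/9x = −1+1/9x ⇒ -7/9x=2 ⇒ x=2/(-7/9)=-2.5714
Confirm numerically:
  x=-2.384: |R|=0.88475 <1
  x=-1.530: |R|=0.30769 <1
  x=-1.203: |R|=0.06116 <1
  x=-1.110: |R|=0.01187 <1
  x=-3.082: |R|=1.29581 >1
  x=-2.679: |R|=1.06447 >1
Stable set (-2.5714, 0).

left endpoint -2.5714.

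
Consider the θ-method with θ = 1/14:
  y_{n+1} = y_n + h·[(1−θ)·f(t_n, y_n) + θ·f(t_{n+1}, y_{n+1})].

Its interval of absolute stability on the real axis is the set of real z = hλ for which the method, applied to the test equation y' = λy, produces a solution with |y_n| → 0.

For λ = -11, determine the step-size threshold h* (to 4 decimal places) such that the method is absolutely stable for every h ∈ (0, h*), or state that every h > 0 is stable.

(-2.3333,0); λ=-11 ⇒ h* = (7/3)/11 = 0.2121.

On y'=λy, z=hλ:
  y_{n+1} = y_n + z·[13/14·y_n + 1/14·y_{n+1}] ⇒ (1 − 1/14z)y_{n+1} = (1 + 13/14z)y_n
  R(z) = (1 + 13/14z)/(1 − 1/14z).

Solve |R(x)|<1 on ℝ⁻.
x=-1.75: |R|=0.5556
R=−1: 1+13/14x = −1+1/14x ⇒ -6/7x=2 ⇒ x=2/(-6/7)=-2.3333
Confirm numerically:
  x=-2.258: |R|=0.94440 <1
  x=-1.872: |R|=0.65121 <1
  x=-1.714: |R|=0.52705 <1
  x=-2.664: |R|=1.23812 >1
  x=-2.505: |R|=1.12481 >1
So |R|<1 on (-2.3333, 0).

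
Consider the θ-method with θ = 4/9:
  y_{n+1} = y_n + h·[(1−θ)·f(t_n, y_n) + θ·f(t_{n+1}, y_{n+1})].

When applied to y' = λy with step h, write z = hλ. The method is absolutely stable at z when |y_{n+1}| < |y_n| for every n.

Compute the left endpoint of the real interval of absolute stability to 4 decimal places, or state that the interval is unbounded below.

Test eqn y'=λy, z=hλ:
  y_{n+1} = y_n + z·[5/9·y_n + 4/9·y_{n+1}] ⇒ (1 − 4/9z)y_{n+1} = (1 + 5/9z)y_n
  Hence R(z) = (1 + 5/9z)/(1 − 4/9z).

Boundary: |R(x)|=1, x<0.
x=-1.65: |R|=0.0481
R=−1: 1+5/9x = −1+4/9x ⇒ -1/9x=2 ⇒ x=2/(-1/9)=-18.0000
Confirm numerically:
  x=-15.881: |R|=0.97078 <1
  x=-14.353: |R|=0.94509 <1
  x=-13.106: |R|=0.92032 <1
  x=-12.692: |R|=0.91119 <1
  x=-18.198: |R|=1.00242 >1
  x=-18.158: |R|=1.00194 >1
Stable set (-18.0000, 0).

z* = -18.0000.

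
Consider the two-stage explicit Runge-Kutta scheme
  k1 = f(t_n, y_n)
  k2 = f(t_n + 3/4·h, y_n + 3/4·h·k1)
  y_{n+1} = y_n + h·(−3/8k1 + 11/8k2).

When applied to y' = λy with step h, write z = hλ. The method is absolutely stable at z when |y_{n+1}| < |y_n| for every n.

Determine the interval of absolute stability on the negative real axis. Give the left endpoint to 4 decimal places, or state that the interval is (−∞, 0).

With y'=λy (z=hλ):
  k1=λy_n ⇒ h·k1=z·y_n;  k2=λ(1+3/4z)y_n ⇒ h·k2=z(1+3/4z)y_n
  y_{n+1}/y_n = 1 − 3/8z + 11/8z(1+3/4z) = 1 + z + 33/32z²
  Hence R(z) = 1 + z + 33/32z².

Need |R(x)|<1, x<0.
x=-0.7: |R|=0.8053
R=1: x+33/32x²=0 ⇒ x=−32/33=-0.9697; min R=1−1/(4·33/32)=0.7576>−1
Confirm numerically:
  x=-0.887: |R|=0.92436 <1
  x=-0.632: |R|=0.77991 <1
  x=-0.581: |R|=0.76711 <1
  x=-0.414: |R|=0.76275 <1
  x=-1.434: |R|=1.68662 >1
  x=-1.355: |R|=1.53840 >1
  x=-1.309: |R|=1.45803 >1
So |R|<1 on (-0.9697, 0).

(-0.9697, 0).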